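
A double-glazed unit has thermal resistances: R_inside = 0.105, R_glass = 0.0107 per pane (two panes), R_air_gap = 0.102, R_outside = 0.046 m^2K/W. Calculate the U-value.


Total thermal resistance (series):
  R_total = R_in + R_glass + R_air + R_glass + R_out
  R_total = 0.105 + 0.0107 + 0.102 + 0.0107 + 0.046 = 0.2744 m^2K/W
U-value = 1 / R_total = 1 / 0.2744 = 3.644 W/m^2K

3.644 W/m^2K


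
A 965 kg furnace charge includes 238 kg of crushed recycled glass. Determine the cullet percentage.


Cullet ratio = (cullet mass / total batch mass) * 100
  Ratio = 238 / 965 * 100 = 24.66%

24.66%


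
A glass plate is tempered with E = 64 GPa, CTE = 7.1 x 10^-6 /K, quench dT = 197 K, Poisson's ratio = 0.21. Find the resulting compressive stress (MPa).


Tempering stress: sigma = E * alpha * dT / (1 - nu)
  E (MPa) = 64 * 1000 = 64000
  Numerator = 64000 * (7.1 x 10^-6) * 197 = 89.5168
  Denominator = 1 - 0.21 = 0.79
  sigma = 89.5168 / 0.79 = 113.3 MPa

113.3 MPa


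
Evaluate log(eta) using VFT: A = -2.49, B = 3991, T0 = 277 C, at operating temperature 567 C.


VFT equation: log(eta) = A + B / (T - T0)
  T - T0 = 567 - 277 = 290
  B / (T - T0) = 3991 / 290 = 13.762
  log(eta) = -2.49 + 13.762 = 11.272

11.272


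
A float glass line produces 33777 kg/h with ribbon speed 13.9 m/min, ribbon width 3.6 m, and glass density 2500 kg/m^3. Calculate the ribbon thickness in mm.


Ribbon cross-section from mass balance:
  Volume rate = throughput / density = 33777 / 2500 = 13.5108 m^3/h
  thickness = volume rate / (speed * 60 * width), i.e.
  thickness = throughput / (60 * speed * width * density) * 1000
  thickness = 33777 / (60 * 13.9 * 3.6 * 2500) * 1000 = 4.5 mm

4.5 mm


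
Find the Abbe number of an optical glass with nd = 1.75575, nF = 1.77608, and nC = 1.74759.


Abbe number formula: Vd = (nd - 1) / (nF - nC)
  nd - 1 = 1.75575 - 1 = 0.75575
  nF - nC = 1.77608 - 1.74759 = 0.02849
  Vd = 0.75575 / 0.02849 = 26.53

26.53


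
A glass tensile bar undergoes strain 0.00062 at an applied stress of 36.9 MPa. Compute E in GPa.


Young's modulus: E = stress / strain
  E = 36.9 MPa / 0.00062 = 59516.13 MPa
Convert to GPa: 59516.13 / 1000 = 59.52 GPa

59.52 GPa


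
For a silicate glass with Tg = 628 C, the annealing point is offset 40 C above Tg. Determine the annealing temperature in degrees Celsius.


The annealing temperature is Tg plus the offset:
  T_anneal = 628 + 40 = 668 C

668 C


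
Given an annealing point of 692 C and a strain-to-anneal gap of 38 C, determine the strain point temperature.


Strain point = annealing point - difference:
  T_strain = 692 - 38 = 654 C

654 C


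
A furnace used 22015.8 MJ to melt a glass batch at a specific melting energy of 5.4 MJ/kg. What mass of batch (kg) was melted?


Rearrange E = m * s for m:
  m = E / s
  m = 22015.8 / 5.4 = 4077.0 kg

4077.0 kg


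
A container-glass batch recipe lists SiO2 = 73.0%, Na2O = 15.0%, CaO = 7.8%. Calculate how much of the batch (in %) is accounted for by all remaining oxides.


Sum the three major oxides:
  SiO2 + Na2O + CaO = 73.0 + 15.0 + 7.8 = 95.8%
Subtract from 100%:
  Others = 100 - 95.8 = 4.2%

4.2%


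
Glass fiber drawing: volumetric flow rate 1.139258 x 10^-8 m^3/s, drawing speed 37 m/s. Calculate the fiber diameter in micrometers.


Cross-sectional area from continuity:
  A = Q / v = 1.139258 x 10^-8 / 37 = 3.079076 x 10^-10 m^2
Diameter from circular cross-section:
  d = sqrt(4A / pi) * 10^6 (m -> um)
  d = sqrt(4 * 3.079076 x 10^-10 / pi) * 10^6 = 19.8 um

19.8 um


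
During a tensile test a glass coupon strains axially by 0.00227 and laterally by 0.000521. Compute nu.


Poisson's ratio: nu = lateral strain / axial strain
  nu = 0.000521 / 0.00227 = 0.2295

0.2295


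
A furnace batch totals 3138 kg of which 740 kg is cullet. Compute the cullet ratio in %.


Cullet ratio = (cullet mass / total batch mass) * 100
  Ratio = 740 / 3138 * 100 = 23.58%

23.58%


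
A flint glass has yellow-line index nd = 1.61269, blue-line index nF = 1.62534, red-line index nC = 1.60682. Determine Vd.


Abbe number formula: Vd = (nd - 1) / (nF - nC)
  nd - 1 = 1.61269 - 1 = 0.61269
  nF - nC = 1.62534 - 1.60682 = 0.01852
  Vd = 0.61269 / 0.01852 = 33.08

33.08


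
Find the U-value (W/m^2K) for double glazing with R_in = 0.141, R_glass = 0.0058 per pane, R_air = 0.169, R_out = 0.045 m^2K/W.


Total thermal resistance (series):
  R_total = R_in + R_glass + R_air + R_glass + R_out
  R_total = 0.141 + 0.0058 + 0.169 + 0.0058 + 0.045 = 0.3666 m^2K/W
U-value = 1 / R_total = 1 / 0.3666 = 2.728 W/m^2K

2.728 W/m^2K


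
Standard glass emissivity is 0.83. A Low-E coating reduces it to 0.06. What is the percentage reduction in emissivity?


Percentage reduction = (1 - coated/uncoated) * 100
  Ratio = 0.06 / 0.83 = 0.0723
  Reduction = (1 - 0.0723) * 100 = 92.8%

92.8%


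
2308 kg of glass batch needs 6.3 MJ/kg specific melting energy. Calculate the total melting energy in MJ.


Total energy = mass * specific energy
  E = 2308 * 6.3 = 14540.4 MJ

14540.4 MJ


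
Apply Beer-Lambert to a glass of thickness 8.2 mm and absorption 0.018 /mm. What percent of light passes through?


Beer-Lambert law: T = exp(-alpha * thickness)
  exponent = -0.018 * 8.2 = -0.1476
  T = exp(-0.1476) = 0.8628
  Percentage = 0.8628 * 100 = 86.28%

86.28%


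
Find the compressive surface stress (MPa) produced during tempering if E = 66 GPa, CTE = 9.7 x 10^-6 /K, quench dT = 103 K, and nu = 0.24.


Tempering stress: sigma = E * alpha * dT / (1 - nu)
  E (MPa) = 66 * 1000 = 66000
  Numerator = 66000 * (9.7 x 10^-6) * 103 = 65.9406
  Denominator = 1 - 0.24 = 0.76
  sigma = 65.9406 / 0.76 = 86.8 MPa

86.8 MPa


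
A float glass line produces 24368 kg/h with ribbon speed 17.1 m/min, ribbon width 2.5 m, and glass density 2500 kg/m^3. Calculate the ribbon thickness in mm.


Ribbon cross-section from mass balance:
  Volume rate = throughput / density = 24368 / 2500 = 9.7472 m^3/h
  thickness = volume rate / (speed * 60 * width), i.e.
  thickness = throughput / (60 * speed * width * density) * 1000
  thickness = 24368 / (60 * 17.1 * 2.5 * 2500) * 1000 = 3.8 mm

3.8 mm


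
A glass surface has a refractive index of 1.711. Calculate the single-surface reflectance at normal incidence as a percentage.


Fresnel reflectance at normal incidence:
  R = ((n - 1)/(n + 1))^2
  (n - 1)/(n + 1) = (1.711 - 1)/(1.711 + 1) = 0.262265
  R = 0.262265^2 = 0.0687829
  R(%) = 0.0687829 * 100 = 6.878%

6.878%


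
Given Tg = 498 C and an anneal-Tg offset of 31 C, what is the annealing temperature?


The annealing temperature is Tg plus the offset:
  T_anneal = 498 + 31 = 529 C

529 C


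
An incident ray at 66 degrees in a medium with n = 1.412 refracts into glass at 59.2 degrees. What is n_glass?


Apply Snell's law: n1 * sin(theta1) = n2 * sin(theta2)
  n2 = n1 * sin(theta1) / sin(theta2)
  sin(66) = 0.913545
  sin(59.2) = 0.85896
  n2 = 1.412 * 0.913545 / 0.85896 = 1.5017

1.5017


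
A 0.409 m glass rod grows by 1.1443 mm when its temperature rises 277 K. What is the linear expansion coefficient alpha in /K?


Rearrange dL = alpha * L0 * dT for alpha:
  alpha = dL / (L0 * dT)
  alpha = (1.1443 / 1000) / (0.409 * 277) = 0.0000101 /K = 1.01 x 10^-5 /K

1.01 x 10^-5 /K


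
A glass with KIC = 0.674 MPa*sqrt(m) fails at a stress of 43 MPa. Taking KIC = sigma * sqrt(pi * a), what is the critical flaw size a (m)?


Rearrange KIC = sigma * sqrt(pi * a):
  sqrt(pi * a) = KIC / sigma
  sqrt(pi * a) = 0.674 / 43 = 0.015674
  a = (KIC / sigma)^2 / pi
  a = 0.015674^2 / pi = 0.0000782 m

0.0000782 m


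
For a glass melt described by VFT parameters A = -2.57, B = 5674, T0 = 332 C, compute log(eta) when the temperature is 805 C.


VFT equation: log(eta) = A + B / (T - T0)
  T - T0 = 805 - 332 = 473
  B / (T - T0) = 5674 / 473 = 11.996
  log(eta) = -2.57 + 11.996 = 9.426

9.426


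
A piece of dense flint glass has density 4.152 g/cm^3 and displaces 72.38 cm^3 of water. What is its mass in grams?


Rearrange rho = m / V:
  m = rho * V
  m = 4.152 * 72.38 = 300.522 g

300.522 g


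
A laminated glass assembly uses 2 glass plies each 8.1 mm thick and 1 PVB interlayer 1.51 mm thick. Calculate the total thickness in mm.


Total thickness = glass contribution + PVB contribution
  Glass: 2 * 8.1 = 16.2 mm
  PVB: 1 * 1.51 = 1.51 mm
  Total = 16.2 + 1.51 = 17.71 mm

17.71 mm


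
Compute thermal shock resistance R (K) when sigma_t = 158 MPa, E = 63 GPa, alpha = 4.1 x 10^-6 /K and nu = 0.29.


Thermal shock resistance: R = sigma * (1 - nu) / (E * alpha)
  Numerator = 158 * (1 - 0.29) = 112.18
  Denominator = 63 * 1000 * (4.1 x 10^-6) = 0.2583
  R = 112.18 / 0.2583 = 434.3 K

434.3 K


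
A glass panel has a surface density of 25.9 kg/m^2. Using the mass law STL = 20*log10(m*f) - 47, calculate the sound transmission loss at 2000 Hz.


Mass law: STL = 20 * log10(m * f) - 47
  m * f = 25.9 * 2000 = 51800
  log10(51800) = 4.71433
  STL = 20 * 4.71433 - 47 = 94.2866 - 47 = 47.3 dB

47.3 dB


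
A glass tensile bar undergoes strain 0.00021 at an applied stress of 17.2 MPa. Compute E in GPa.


Young's modulus: E = stress / strain
  E = 17.2 MPa / 0.00021 = 81904.76 MPa
Convert to GPa: 81904.76 / 1000 = 81.9 GPa

81.9 GPa


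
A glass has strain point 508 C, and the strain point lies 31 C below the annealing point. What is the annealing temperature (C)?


T_anneal = T_strain + gap:
  T_anneal = 508 + 31 = 539 C

539 C


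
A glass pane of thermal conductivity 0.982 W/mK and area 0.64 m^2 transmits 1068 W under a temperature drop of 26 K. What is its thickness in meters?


Fourier's law: t = k * A * dT / Q
  t = 0.982 * 0.64 * 26 / 1068
  t = 16.34048 / 1068 = 0.0153 m

0.0153 m


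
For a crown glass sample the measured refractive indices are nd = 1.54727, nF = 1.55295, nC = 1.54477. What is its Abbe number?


Abbe number formula: Vd = (nd - 1) / (nF - nC)
  nd - 1 = 1.54727 - 1 = 0.54727
  nF - nC = 1.55295 - 1.54477 = 0.00818
  Vd = 0.54727 / 0.00818 = 66.9

66.9


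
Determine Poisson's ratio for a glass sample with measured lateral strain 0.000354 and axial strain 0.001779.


Poisson's ratio: nu = lateral strain / axial strain
  nu = 0.000354 / 0.001779 = 0.199

0.199


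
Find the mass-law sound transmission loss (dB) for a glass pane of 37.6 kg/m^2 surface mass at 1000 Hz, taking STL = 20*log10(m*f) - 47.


Mass law: STL = 20 * log10(m * f) - 47
  m * f = 37.6 * 1000 = 37600
  log10(37600) = 4.57519
  STL = 20 * 4.57519 - 47 = 91.5038 - 47 = 44.5 dB

44.5 dB


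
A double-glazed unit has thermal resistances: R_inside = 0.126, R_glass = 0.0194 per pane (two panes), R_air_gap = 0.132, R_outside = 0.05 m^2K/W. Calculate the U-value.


Total thermal resistance (series):
  R_total = R_in + R_glass + R_air + R_glass + R_out
  R_total = 0.126 + 0.0194 + 0.132 + 0.0194 + 0.05 = 0.3468 m^2K/W
U-value = 1 / R_total = 1 / 0.3468 = 2.884 W/m^2K

2.884 W/m^2K


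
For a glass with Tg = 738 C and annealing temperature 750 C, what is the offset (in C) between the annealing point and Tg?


Offset = T_anneal - Tg:
  offset = 750 - 738 = 12 C

12 C


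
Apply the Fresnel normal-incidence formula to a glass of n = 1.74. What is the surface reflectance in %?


Fresnel reflectance at normal incidence:
  R = ((n - 1)/(n + 1))^2
  (n - 1)/(n + 1) = (1.74 - 1)/(1.74 + 1) = 0.270073
  R = 0.270073^2 = 0.0729394
  R(%) = 0.0729394 * 100 = 7.294%

7.294%


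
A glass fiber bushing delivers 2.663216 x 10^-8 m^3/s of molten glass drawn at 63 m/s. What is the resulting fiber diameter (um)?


Cross-sectional area from continuity:
  A = Q / v = 2.663216 x 10^-8 / 63 = 4.227327 x 10^-10 m^2
Diameter from circular cross-section:
  d = sqrt(4A / pi) * 10^6 (m -> um)
  d = sqrt(4 * 4.227327 x 10^-10 / pi) * 10^6 = 23.2 um

23.2 um


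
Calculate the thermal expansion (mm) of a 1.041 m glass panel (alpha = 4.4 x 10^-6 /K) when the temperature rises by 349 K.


Thermal expansion formula: dL = alpha * L0 * dT
  dL = (4.4 x 10^-6) * 1.041 * 349 = 0.00159856 m
Convert to mm: 0.00159856 * 1000 = 1.5986 mm

1.5986 mm


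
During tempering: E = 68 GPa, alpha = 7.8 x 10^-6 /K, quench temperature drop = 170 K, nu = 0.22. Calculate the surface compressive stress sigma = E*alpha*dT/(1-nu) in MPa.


Tempering stress: sigma = E * alpha * dT / (1 - nu)
  E (MPa) = 68 * 1000 = 68000
  Numerator = 68000 * (7.8 x 10^-6) * 170 = 90.168
  Denominator = 1 - 0.22 = 0.78
  sigma = 90.168 / 0.78 = 115.6 MPa

115.6 MPa


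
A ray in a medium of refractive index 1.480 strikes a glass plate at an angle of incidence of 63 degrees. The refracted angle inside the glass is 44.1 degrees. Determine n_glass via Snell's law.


Apply Snell's law: n1 * sin(theta1) = n2 * sin(theta2)
  n2 = n1 * sin(theta1) / sin(theta2)
  sin(63) = 0.891007
  sin(44.1) = 0.695913
  n2 = 1.480 * 0.891007 / 0.695913 = 1.8949

1.8949


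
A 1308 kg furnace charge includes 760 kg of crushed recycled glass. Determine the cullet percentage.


Cullet ratio = (cullet mass / total batch mass) * 100
  Ratio = 760 / 1308 * 100 = 58.1%

58.1%


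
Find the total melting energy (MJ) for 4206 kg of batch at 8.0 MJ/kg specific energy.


Total energy = mass * specific energy
  E = 4206 * 8.0 = 33648 MJ

33648 MJ


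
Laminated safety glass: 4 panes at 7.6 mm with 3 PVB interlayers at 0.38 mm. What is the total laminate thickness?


Total thickness = glass contribution + PVB contribution
  Glass: 4 * 7.6 = 30.4 mm
  PVB: 3 * 0.38 = 1.14 mm
  Total = 30.4 + 1.14 = 31.54 mm

31.54 mm


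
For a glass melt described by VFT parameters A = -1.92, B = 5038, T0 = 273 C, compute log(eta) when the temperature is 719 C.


VFT equation: log(eta) = A + B / (T - T0)
  T - T0 = 719 - 273 = 446
  B / (T - T0) = 5038 / 446 = 11.296
  log(eta) = -1.92 + 11.296 = 9.376

9.376


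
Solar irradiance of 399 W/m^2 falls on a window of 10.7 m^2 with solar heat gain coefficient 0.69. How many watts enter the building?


Solar heat gain: Q = Area * SHGC * Irradiance
  Q = 10.7 * 0.69 * 399 = 2945.8 W

2945.8 W


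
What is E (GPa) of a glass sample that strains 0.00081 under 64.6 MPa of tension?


Young's modulus: E = stress / strain
  E = 64.6 MPa / 0.00081 = 79753.09 MPa
Convert to GPa: 79753.09 / 1000 = 79.75 GPa

79.75 GPa


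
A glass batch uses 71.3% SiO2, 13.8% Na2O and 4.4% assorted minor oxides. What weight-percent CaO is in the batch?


Pieces sum to 100%:
  CaO = 100 - (SiO2 + Na2O + others)
  CaO = 100 - (71.3 + 13.8 + 4.4) = 10.5%

10.5%


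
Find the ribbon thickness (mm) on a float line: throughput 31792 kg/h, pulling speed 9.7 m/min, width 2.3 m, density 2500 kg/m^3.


Ribbon cross-section from mass balance:
  Volume rate = throughput / density = 31792 / 2500 = 12.7168 m^3/h
  thickness = volume rate / (speed * 60 * width), i.e.
  thickness = throughput / (60 * speed * width * density) * 1000
  thickness = 31792 / (60 * 9.7 * 2.3 * 2500) * 1000 = 9.5 mm

9.5 mm


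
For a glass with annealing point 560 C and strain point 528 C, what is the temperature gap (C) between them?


Gap = T_anneal - T_strain:
  gap = 560 - 528 = 32 C

32 C


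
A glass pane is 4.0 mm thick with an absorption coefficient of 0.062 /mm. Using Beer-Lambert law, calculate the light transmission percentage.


Beer-Lambert law: T = exp(-alpha * thickness)
  exponent = -0.062 * 4.0 = -0.248
  T = exp(-0.248) = 0.7804
  Percentage = 0.7804 * 100 = 78.04%

78.04%


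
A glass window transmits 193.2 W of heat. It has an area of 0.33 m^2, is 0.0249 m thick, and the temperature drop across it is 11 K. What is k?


Fourier's law rearranged: k = Q * t / (A * dT)
  Numerator = 193.2 * 0.0249 = 4.81068
  Denominator = 0.33 * 11 = 3.63
  k = 4.81068 / 3.63 = 1.325 W/mK

1.325 W/mK


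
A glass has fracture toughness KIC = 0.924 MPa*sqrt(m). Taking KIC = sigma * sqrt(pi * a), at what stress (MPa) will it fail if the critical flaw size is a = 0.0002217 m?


Rearrange KIC = sigma * sqrt(pi * a):
  sigma = KIC / sqrt(pi * a)
  sqrt(pi * 0.0002217) = 0.026391
  sigma = 0.924 / 0.026391 = 35.01 MPa

35.01 MPa


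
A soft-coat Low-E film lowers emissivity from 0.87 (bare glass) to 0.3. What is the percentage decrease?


Percentage reduction = (1 - coated/uncoated) * 100
  Ratio = 0.3 / 0.87 = 0.3448
  Reduction = (1 - 0.3448) * 100 = 65.5%

65.5%


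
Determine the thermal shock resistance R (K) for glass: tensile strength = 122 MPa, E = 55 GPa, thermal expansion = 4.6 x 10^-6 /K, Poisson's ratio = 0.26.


Thermal shock resistance: R = sigma * (1 - nu) / (E * alpha)
  Numerator = 122 * (1 - 0.26) = 90.28
  Denominator = 55 * 1000 * (4.6 x 10^-6) = 0.253
  R = 90.28 / 0.253 = 356.8 K

356.8 K


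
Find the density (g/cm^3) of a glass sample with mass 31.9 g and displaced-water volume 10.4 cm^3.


Use the definition of density:
  rho = mass / volume
  rho = 31.9 / 10.4 = 3.067 g/cm^3

3.067 g/cm^3


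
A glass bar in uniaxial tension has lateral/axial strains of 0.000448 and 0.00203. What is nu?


Poisson's ratio: nu = lateral strain / axial strain
  nu = 0.000448 / 0.00203 = 0.2207

0.2207


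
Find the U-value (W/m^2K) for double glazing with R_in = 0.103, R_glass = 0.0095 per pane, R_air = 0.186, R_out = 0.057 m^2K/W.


Total thermal resistance (series):
  R_total = R_in + R_glass + R_air + R_glass + R_out
  R_total = 0.103 + 0.0095 + 0.186 + 0.0095 + 0.057 = 0.365 m^2K/W
U-value = 1 / R_total = 1 / 0.365 = 2.74 W/m^2K

2.74 W/m^2K


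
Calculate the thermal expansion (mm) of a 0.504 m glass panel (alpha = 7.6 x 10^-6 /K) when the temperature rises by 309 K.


Thermal expansion formula: dL = alpha * L0 * dT
  dL = (7.6 x 10^-6) * 0.504 * 309 = 0.00118359 m
Convert to mm: 0.00118359 * 1000 = 1.1836 mm

1.1836 mm


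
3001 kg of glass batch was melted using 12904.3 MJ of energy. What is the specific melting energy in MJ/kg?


Rearrange E = m * s for s:
  s = E / m
  s = 12904.3 / 3001 = 4.3 MJ/kg

4.3 MJ/kg


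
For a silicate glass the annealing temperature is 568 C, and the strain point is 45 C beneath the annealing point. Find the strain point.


Strain point = annealing point - difference:
  T_strain = 568 - 45 = 523 C

523 C


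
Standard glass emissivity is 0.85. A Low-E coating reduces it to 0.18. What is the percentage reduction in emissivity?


Percentage reduction = (1 - coated/uncoated) * 100
  Ratio = 0.18 / 0.85 = 0.2118
  Reduction = (1 - 0.2118) * 100 = 78.8%

78.8%


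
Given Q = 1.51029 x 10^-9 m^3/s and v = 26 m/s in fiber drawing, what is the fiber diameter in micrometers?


Cross-sectional area from continuity:
  A = Q / v = 1.51029 x 10^-9 / 26 = 5.808808 x 10^-11 m^2
Diameter from circular cross-section:
  d = sqrt(4A / pi) * 10^6 (m -> um)
  d = sqrt(4 * 5.808808 x 10^-11 / pi) * 10^6 = 8.6 um

8.6 um


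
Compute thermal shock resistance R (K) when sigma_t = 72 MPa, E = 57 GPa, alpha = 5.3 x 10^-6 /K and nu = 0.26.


Thermal shock resistance: R = sigma * (1 - nu) / (E * alpha)
  Numerator = 72 * (1 - 0.26) = 53.28
  Denominator = 57 * 1000 * (5.3 x 10^-6) = 0.3021
  R = 53.28 / 0.3021 = 176.4 K

176.4 K


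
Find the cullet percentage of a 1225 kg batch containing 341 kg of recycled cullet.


Cullet ratio = (cullet mass / total batch mass) * 100
  Ratio = 341 / 1225 * 100 = 27.84%

27.84%


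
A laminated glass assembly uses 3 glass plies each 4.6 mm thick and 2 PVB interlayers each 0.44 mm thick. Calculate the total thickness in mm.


Total thickness = glass contribution + PVB contribution
  Glass: 3 * 4.6 = 13.8 mm
  PVB: 2 * 0.44 = 0.88 mm
  Total = 13.8 + 0.88 = 14.68 mm

14.68 mm


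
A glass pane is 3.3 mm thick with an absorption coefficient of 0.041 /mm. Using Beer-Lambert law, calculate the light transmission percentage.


Beer-Lambert law: T = exp(-alpha * thickness)
  exponent = -0.041 * 3.3 = -0.1353
  T = exp(-0.1353) = 0.8735
  Percentage = 0.8735 * 100 = 87.35%

87.35%


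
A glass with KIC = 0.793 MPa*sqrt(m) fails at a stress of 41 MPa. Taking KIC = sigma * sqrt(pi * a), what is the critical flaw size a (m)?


Rearrange KIC = sigma * sqrt(pi * a):
  sqrt(pi * a) = KIC / sigma
  sqrt(pi * a) = 0.793 / 41 = 0.019341
  a = (KIC / sigma)^2 / pi
  a = 0.019341^2 / pi = 0.0001191 m

0.0001191 m


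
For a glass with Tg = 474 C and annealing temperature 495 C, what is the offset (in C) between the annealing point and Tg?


Offset = T_anneal - Tg:
  offset = 495 - 474 = 21 C

21 C


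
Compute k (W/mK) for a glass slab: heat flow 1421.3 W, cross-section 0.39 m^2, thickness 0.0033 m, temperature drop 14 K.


Fourier's law rearranged: k = Q * t / (A * dT)
  Numerator = 1421.3 * 0.0033 = 4.69029
  Denominator = 0.39 * 14 = 5.46
  k = 4.69029 / 5.46 = 0.859 W/mK

0.859 W/mK


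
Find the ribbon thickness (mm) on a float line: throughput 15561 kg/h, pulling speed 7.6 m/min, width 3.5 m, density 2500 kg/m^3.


Ribbon cross-section from mass balance:
  Volume rate = throughput / density = 15561 / 2500 = 6.2244 m^3/h
  thickness = volume rate / (speed * 60 * width), i.e.
  thickness = throughput / (60 * speed * width * density) * 1000
  thickness = 15561 / (60 * 7.6 * 3.5 * 2500) * 1000 = 3.9 mm

3.9 mm


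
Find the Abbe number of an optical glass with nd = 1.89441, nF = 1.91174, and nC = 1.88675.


Abbe number formula: Vd = (nd - 1) / (nF - nC)
  nd - 1 = 1.89441 - 1 = 0.89441
  nF - nC = 1.91174 - 1.88675 = 0.02499
  Vd = 0.89441 / 0.02499 = 35.79

35.79


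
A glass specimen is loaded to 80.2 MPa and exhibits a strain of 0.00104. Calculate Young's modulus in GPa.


Young's modulus: E = stress / strain
  E = 80.2 MPa / 0.00104 = 77115.38 MPa
Convert to GPa: 77115.38 / 1000 = 77.12 GPa

77.12 GPa


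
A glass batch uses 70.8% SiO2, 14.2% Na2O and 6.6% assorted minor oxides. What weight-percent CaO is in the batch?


Pieces sum to 100%:
  CaO = 100 - (SiO2 + Na2O + others)
  CaO = 100 - (70.8 + 14.2 + 6.6) = 8.4%

8.4%


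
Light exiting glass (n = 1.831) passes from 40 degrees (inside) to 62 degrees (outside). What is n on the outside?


Apply Snell's law: n1 * sin(theta1) = n2 * sin(theta2)
  n2 = n1 * sin(theta1) / sin(theta2)
  sin(40) = 0.642788
  sin(62) = 0.882948
  n2 = 1.831 * 0.642788 / 0.882948 = 1.333

1.333


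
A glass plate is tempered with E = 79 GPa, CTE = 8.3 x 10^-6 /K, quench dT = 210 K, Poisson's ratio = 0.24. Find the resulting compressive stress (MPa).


Tempering stress: sigma = E * alpha * dT / (1 - nu)
  E (MPa) = 79 * 1000 = 79000
  Numerator = 79000 * (8.3 x 10^-6) * 210 = 137.697
  Denominator = 1 - 0.24 = 0.76
  sigma = 137.697 / 0.76 = 181.2 MPa

181.2 MPa


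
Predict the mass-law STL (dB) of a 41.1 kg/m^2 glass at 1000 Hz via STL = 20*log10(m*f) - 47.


Mass law: STL = 20 * log10(m * f) - 47
  m * f = 41.1 * 1000 = 41100
  log10(41100) = 4.61384
  STL = 20 * 4.61384 - 47 = 92.2768 - 47 = 45.3 dB

45.3 dB


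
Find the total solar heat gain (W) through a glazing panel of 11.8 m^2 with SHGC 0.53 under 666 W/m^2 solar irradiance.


Solar heat gain: Q = Area * SHGC * Irradiance
  Q = 11.8 * 0.53 * 666 = 4165.2 W

4165.2 W


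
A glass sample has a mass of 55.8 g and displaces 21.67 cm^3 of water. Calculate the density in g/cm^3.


Use the definition of density:
  rho = mass / volume
  rho = 55.8 / 21.67 = 2.575 g/cm^3

2.575 g/cm^3


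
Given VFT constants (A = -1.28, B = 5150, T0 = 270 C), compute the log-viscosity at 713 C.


VFT equation: log(eta) = A + B / (T - T0)
  T - T0 = 713 - 270 = 443
  B / (T - T0) = 5150 / 443 = 11.625
  log(eta) = -1.28 + 11.625 = 10.345

10.345


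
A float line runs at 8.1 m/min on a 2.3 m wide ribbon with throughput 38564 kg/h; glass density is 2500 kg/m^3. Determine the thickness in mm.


Ribbon cross-section from mass balance:
  Volume rate = throughput / density = 38564 / 2500 = 15.4256 m^3/h
  thickness = volume rate / (speed * 60 * width), i.e.
  thickness = throughput / (60 * speed * width * density) * 1000
  thickness = 38564 / (60 * 8.1 * 2.3 * 2500) * 1000 = 13.8 mm

13.8 mm


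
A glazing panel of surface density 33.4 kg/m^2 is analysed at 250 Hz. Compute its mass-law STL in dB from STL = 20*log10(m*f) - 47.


Mass law: STL = 20 * log10(m * f) - 47
  m * f = 33.4 * 250 = 8350
  log10(8350) = 3.92169
  STL = 20 * 3.92169 - 47 = 78.4338 - 47 = 31.4 dB

31.4 dB


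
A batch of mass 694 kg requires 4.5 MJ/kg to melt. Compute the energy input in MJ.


Total energy = mass * specific energy
  E = 694 * 4.5 = 3123 MJ

3123 MJ


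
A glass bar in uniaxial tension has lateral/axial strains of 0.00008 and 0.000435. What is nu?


Poisson's ratio: nu = lateral strain / axial strain
  nu = 0.00008 / 0.000435 = 0.1839

0.1839


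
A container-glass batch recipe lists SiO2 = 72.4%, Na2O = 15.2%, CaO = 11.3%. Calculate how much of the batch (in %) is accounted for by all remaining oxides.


Sum the three major oxides:
  SiO2 + Na2O + CaO = 72.4 + 15.2 + 11.3 = 98.9%
Subtract from 100%:
  Others = 100 - 98.9 = 1.1%

1.1%


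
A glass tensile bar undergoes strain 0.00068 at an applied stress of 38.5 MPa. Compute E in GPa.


Young's modulus: E = stress / strain
  E = 38.5 MPa / 0.00068 = 56617.65 MPa
Convert to GPa: 56617.65 / 1000 = 56.62 GPa

56.62 GPa


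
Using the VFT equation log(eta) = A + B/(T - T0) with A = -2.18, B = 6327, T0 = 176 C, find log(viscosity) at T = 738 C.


VFT equation: log(eta) = A + B / (T - T0)
  T - T0 = 738 - 176 = 562
  B / (T - T0) = 6327 / 562 = 11.258
  log(eta) = -2.18 + 11.258 = 9.078

9.078


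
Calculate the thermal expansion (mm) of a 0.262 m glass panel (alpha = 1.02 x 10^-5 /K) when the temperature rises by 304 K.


Thermal expansion formula: dL = alpha * L0 * dT
  dL = (1.02 x 10^-5) * 0.262 * 304 = 0.00081241 m
Convert to mm: 0.00081241 * 1000 = 0.8124 mm

0.8124 mm


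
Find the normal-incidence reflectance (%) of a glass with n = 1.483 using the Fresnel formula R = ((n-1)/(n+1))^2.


Fresnel reflectance at normal incidence:
  R = ((n - 1)/(n + 1))^2
  (n - 1)/(n + 1) = (1.483 - 1)/(1.483 + 1) = 0.194523
  R = 0.194523^2 = 0.0378392
  R(%) = 0.0378392 * 100 = 3.784%

3.784%


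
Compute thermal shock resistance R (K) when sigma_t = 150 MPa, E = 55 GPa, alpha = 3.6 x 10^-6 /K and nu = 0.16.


Thermal shock resistance: R = sigma * (1 - nu) / (E * alpha)
  Numerator = 150 * (1 - 0.16) = 126.0
  Denominator = 55 * 1000 * (3.6 x 10^-6) = 0.198
  R = 126.0 / 0.198 = 636.4 K

636.4 K


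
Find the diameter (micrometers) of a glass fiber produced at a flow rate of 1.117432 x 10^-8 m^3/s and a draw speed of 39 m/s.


Cross-sectional area from continuity:
  A = Q / v = 1.117432 x 10^-8 / 39 = 2.86521 x 10^-10 m^2
Diameter from circular cross-section:
  d = sqrt(4A / pi) * 10^6 (m -> um)
  d = sqrt(4 * 2.86521 x 10^-10 / pi) * 10^6 = 19.1 um

19.1 um


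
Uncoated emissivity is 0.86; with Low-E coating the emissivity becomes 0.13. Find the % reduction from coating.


Percentage reduction = (1 - coated/uncoated) * 100
  Ratio = 0.13 / 0.86 = 0.1512
  Reduction = (1 - 0.1512) * 100 = 84.9%

84.9%


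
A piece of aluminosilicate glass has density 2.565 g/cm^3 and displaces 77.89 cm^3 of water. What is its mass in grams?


Rearrange rho = m / V:
  m = rho * V
  m = 2.565 * 77.89 = 199.788 g

199.788 g


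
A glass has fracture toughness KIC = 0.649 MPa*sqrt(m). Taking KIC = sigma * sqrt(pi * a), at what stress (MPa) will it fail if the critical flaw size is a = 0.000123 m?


Rearrange KIC = sigma * sqrt(pi * a):
  sigma = KIC / sqrt(pi * a)
  sqrt(pi * 0.000123) = 0.019657
  sigma = 0.649 / 0.019657 = 33.02 MPa

33.02 MPa


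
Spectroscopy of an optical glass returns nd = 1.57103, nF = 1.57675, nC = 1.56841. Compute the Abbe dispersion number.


Abbe number formula: Vd = (nd - 1) / (nF - nC)
  nd - 1 = 1.57103 - 1 = 0.57103
  nF - nC = 1.57675 - 1.56841 = 0.00834
  Vd = 0.57103 / 0.00834 = 68.47

68.47


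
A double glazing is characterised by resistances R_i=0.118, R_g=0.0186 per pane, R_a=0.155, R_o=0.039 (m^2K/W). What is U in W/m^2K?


Total thermal resistance (series):
  R_total = R_in + R_glass + R_air + R_glass + R_out
  R_total = 0.118 + 0.0186 + 0.155 + 0.0186 + 0.039 = 0.3492 m^2K/W
U-value = 1 / R_total = 1 / 0.3492 = 2.864 W/m^2K

2.864 W/m^2K


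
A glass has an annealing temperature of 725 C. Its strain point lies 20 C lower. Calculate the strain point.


Strain point = annealing point - difference:
  T_strain = 725 - 20 = 705 C

705 C


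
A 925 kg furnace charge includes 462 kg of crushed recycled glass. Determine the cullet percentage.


Cullet ratio = (cullet mass / total batch mass) * 100
  Ratio = 462 / 925 * 100 = 49.95%

49.95%


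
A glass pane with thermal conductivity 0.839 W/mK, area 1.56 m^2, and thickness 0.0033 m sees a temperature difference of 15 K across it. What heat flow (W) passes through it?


Fourier's law: Q = k * A * dT / t
  Q = 0.839 * 1.56 * 15 / 0.0033
  Q = 19.6326 / 0.0033 = 5949.3 W

5949.3 W


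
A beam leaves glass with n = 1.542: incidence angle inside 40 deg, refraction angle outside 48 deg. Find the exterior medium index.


Apply Snell's law: n1 * sin(theta1) = n2 * sin(theta2)
  n2 = n1 * sin(theta1) / sin(theta2)
  sin(40) = 0.642788
  sin(48) = 0.743145
  n2 = 1.542 * 0.642788 / 0.743145 = 1.3338

1.3338


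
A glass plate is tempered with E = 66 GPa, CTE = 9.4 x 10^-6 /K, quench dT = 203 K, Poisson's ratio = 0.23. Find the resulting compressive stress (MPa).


Tempering stress: sigma = E * alpha * dT / (1 - nu)
  E (MPa) = 66 * 1000 = 66000
  Numerator = 66000 * (9.4 x 10^-6) * 203 = 125.9412
  Denominator = 1 - 0.23 = 0.77
  sigma = 125.9412 / 0.77 = 163.6 MPa

163.6 MPa


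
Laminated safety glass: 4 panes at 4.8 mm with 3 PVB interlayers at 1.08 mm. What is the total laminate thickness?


Total thickness = glass contribution + PVB contribution
  Glass: 4 * 4.8 = 19.2 mm
  PVB: 3 * 1.08 = 3.24 mm
  Total = 19.2 + 3.24 = 22.44 mm

22.44 mm


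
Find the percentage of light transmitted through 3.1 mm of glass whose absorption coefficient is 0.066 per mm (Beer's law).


Beer-Lambert law: T = exp(-alpha * thickness)
  exponent = -0.066 * 3.1 = -0.2046
  T = exp(-0.2046) = 0.815
  Percentage = 0.815 * 100 = 81.5%

81.5%


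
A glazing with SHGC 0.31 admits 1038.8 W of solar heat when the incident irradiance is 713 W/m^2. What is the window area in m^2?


Rearrange Q = Area * SHGC * Irradiance:
  Area = Q / (SHGC * Irradiance)
  Area = 1038.8 / (0.31 * 713) = 4.7 m^2

4.7 m^2


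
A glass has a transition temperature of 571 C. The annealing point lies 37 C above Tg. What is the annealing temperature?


The annealing temperature is Tg plus the offset:
  T_anneal = 571 + 37 = 608 C

608 C


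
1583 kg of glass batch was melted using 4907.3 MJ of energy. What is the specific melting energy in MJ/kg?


Rearrange E = m * s for s:
  s = E / m
  s = 4907.3 / 1583 = 3.1 MJ/kg

3.1 MJ/kg


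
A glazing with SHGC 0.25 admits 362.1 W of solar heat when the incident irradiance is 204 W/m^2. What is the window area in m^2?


Rearrange Q = Area * SHGC * Irradiance:
  Area = Q / (SHGC * Irradiance)
  Area = 362.1 / (0.25 * 204) = 7.1 m^2

7.1 m^2


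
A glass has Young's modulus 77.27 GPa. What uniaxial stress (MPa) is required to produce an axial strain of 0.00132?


Rearrange E = sigma / epsilon:
  sigma = E * epsilon
  E (MPa) = 77.27 * 1000 = 77270
  sigma = 77270 * 0.00132 = 102.0 MPa

102.0 MPa


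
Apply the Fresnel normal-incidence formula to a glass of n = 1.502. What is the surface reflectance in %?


Fresnel reflectance at normal incidence:
  R = ((n - 1)/(n + 1))^2
  (n - 1)/(n + 1) = (1.502 - 1)/(1.502 + 1) = 0.200639
  R = 0.200639^2 = 0.040256
  R(%) = 0.040256 * 100 = 4.026%

4.026%


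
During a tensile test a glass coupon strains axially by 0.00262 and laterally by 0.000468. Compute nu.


Poisson's ratio: nu = lateral strain / axial strain
  nu = 0.000468 / 0.00262 = 0.1786

0.1786


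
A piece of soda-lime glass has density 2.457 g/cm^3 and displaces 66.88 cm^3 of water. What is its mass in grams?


Rearrange rho = m / V:
  m = rho * V
  m = 2.457 * 66.88 = 164.324 g

164.324 g


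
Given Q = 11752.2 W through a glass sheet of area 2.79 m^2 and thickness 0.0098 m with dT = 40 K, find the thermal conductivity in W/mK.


Fourier's law rearranged: k = Q * t / (A * dT)
  Numerator = 11752.2 * 0.0098 = 115.17156
  Denominator = 2.79 * 40 = 111.6
  k = 115.17156 / 111.6 = 1.032 W/mK

1.032 W/mK


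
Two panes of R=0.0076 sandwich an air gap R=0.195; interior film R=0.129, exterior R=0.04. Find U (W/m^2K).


Total thermal resistance (series):
  R_total = R_in + R_glass + R_air + R_glass + R_out
  R_total = 0.129 + 0.0076 + 0.195 + 0.0076 + 0.04 = 0.3792 m^2K/W
U-value = 1 / R_total = 1 / 0.3792 = 2.637 W/m^2K

2.637 W/m^2K


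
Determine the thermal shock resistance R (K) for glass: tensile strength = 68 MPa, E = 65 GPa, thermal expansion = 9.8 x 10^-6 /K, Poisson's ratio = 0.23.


Thermal shock resistance: R = sigma * (1 - nu) / (E * alpha)
  Numerator = 68 * (1 - 0.23) = 52.36
  Denominator = 65 * 1000 * (9.8 x 10^-6) = 0.637
  R = 52.36 / 0.637 = 82.2 K

82.2 K


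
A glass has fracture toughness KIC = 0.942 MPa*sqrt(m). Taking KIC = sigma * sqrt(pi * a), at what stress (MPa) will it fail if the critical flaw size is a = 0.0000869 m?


Rearrange KIC = sigma * sqrt(pi * a):
  sigma = KIC / sqrt(pi * a)
  sqrt(pi * 0.0000869) = 0.016523
  sigma = 0.942 / 0.016523 = 57.01 MPa

57.01 MPa


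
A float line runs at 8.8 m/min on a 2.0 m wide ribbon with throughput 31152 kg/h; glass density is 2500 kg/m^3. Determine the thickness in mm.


Ribbon cross-section from mass balance:
  Volume rate = throughput / density = 31152 / 2500 = 12.4608 m^3/h
  thickness = volume rate / (speed * 60 * width), i.e.
  thickness = throughput / (60 * speed * width * density) * 1000
  thickness = 31152 / (60 * 8.8 * 2.0 * 2500) * 1000 = 11.8 mm

11.8 mm


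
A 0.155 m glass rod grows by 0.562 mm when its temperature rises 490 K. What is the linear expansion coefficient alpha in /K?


Rearrange dL = alpha * L0 * dT for alpha:
  alpha = dL / (L0 * dT)
  alpha = (0.562 / 1000) / (0.155 * 490) = 0.0000074 /K = 7.4 x 10^-6 /K

7.4 x 10^-6 /K


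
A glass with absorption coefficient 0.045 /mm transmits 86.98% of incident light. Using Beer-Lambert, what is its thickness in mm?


Rearrange T = exp(-alpha * thickness):
  thickness = -ln(T) / alpha
  T = 86.98/100 = 0.8698
  ln(T) = -0.13949
  -ln(T) = 0.13949
  thickness = 0.13949 / 0.045 = 3.1 mm

3.1 mm


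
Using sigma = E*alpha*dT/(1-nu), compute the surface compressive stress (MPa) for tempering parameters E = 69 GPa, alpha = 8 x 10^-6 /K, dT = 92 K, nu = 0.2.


Tempering stress: sigma = E * alpha * dT / (1 - nu)
  E (MPa) = 69 * 1000 = 69000
  Numerator = 69000 * (8 x 10^-6) * 92 = 50.784
  Denominator = 1 - 0.2 = 0.8
  sigma = 50.784 / 0.8 = 63.5 MPa

63.5 MPa


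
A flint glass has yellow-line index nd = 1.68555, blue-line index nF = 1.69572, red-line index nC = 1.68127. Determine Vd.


Abbe number formula: Vd = (nd - 1) / (nF - nC)
  nd - 1 = 1.68555 - 1 = 0.68555
  nF - nC = 1.69572 - 1.68127 = 0.01445
  Vd = 0.68555 / 0.01445 = 47.44

47.44


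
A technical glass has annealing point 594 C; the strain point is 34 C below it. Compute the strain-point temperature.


Strain point = annealing point - difference:
  T_strain = 594 - 34 = 560 C

560 C


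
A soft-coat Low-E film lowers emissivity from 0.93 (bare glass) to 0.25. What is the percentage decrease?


Percentage reduction = (1 - coated/uncoated) * 100
  Ratio = 0.25 / 0.93 = 0.2688
  Reduction = (1 - 0.2688) * 100 = 73.1%

73.1%


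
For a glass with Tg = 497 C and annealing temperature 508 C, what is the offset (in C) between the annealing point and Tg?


Offset = T_anneal - Tg:
  offset = 508 - 497 = 11 C

11 C


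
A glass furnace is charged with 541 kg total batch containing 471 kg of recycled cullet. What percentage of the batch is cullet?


Cullet ratio = (cullet mass / total batch mass) * 100
  Ratio = 471 / 541 * 100 = 87.06%

87.06%


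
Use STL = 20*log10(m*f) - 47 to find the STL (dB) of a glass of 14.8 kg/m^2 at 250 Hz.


Mass law: STL = 20 * log10(m * f) - 47
  m * f = 14.8 * 250 = 3700
  log10(3700) = 3.5682
  STL = 20 * 3.5682 - 47 = 71.364 - 47 = 24.4 dB

24.4 dB


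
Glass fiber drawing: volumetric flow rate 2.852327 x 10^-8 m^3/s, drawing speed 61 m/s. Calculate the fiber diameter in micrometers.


Cross-sectional area from continuity:
  A = Q / v = 2.852327 x 10^-8 / 61 = 4.675946 x 10^-10 m^2
Diameter from circular cross-section:
  d = sqrt(4A / pi) * 10^6 (m -> um)
  d = sqrt(4 * 4.675946 x 10^-10 / pi) * 10^6 = 24.4 um

24.4 um


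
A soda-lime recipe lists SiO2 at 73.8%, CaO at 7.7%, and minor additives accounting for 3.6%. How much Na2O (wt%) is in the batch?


Pieces sum to 100%:
  Na2O = 100 - (SiO2 + CaO + others)
  Na2O = 100 - (73.8 + 7.7 + 3.6) = 14.9%

14.9%


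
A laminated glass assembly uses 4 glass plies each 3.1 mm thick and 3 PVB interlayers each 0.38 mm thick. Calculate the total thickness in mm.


Total thickness = glass contribution + PVB contribution
  Glass: 4 * 3.1 = 12.4 mm
  PVB: 3 * 0.38 = 1.14 mm
  Total = 12.4 + 1.14 = 13.54 mm

13.54 mm


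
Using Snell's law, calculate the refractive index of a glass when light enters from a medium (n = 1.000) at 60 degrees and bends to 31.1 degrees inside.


Apply Snell's law: n1 * sin(theta1) = n2 * sin(theta2)
  n2 = n1 * sin(theta1) / sin(theta2)
  sin(60) = 0.866025
  sin(31.1) = 0.516533
  n2 = 1.000 * 0.866025 / 0.516533 = 1.6766

1.6766


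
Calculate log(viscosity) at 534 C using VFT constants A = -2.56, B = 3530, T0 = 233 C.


VFT equation: log(eta) = A + B / (T - T0)
  T - T0 = 534 - 233 = 301
  B / (T - T0) = 3530 / 301 = 11.728
  log(eta) = -2.56 + 11.728 = 9.168

9.168


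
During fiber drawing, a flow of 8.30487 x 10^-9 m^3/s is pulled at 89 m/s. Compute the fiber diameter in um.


Cross-sectional area from continuity:
  A = Q / v = 8.30487 x 10^-9 / 89 = 9.331315 x 10^-11 m^2
Diameter from circular cross-section:
  d = sqrt(4A / pi) * 10^6 (m -> um)
  d = sqrt(4 * 9.331315 x 10^-11 / pi) * 10^6 = 10.9 um

10.9 um


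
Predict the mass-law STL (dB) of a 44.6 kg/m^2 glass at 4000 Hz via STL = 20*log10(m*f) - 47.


Mass law: STL = 20 * log10(m * f) - 47
  m * f = 44.6 * 4000 = 178400
  log10(178400) = 5.25139
  STL = 20 * 5.25139 - 47 = 105.0278 - 47 = 58.0 dB

58.0 dB


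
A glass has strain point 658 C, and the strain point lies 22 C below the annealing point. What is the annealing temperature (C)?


T_anneal = T_strain + gap:
  T_anneal = 658 + 22 = 680 C

680 C


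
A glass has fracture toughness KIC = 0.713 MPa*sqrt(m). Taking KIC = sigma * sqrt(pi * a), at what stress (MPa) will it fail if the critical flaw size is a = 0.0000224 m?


Rearrange KIC = sigma * sqrt(pi * a):
  sigma = KIC / sqrt(pi * a)
  sqrt(pi * 0.0000224) = 0.008389
  sigma = 0.713 / 0.008389 = 84.99 MPa

84.99 MPa


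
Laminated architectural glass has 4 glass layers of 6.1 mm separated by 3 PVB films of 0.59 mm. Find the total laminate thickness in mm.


Total thickness = glass contribution + PVB contribution
  Glass: 4 * 6.1 = 24.4 mm
  PVB: 3 * 0.59 = 1.77 mm
  Total = 24.4 + 1.77 = 26.17 mm

26.17 mm


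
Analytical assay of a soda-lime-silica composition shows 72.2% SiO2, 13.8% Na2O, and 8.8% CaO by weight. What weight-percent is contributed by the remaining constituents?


Sum the three major oxides:
  SiO2 + Na2O + CaO = 72.2 + 13.8 + 8.8 = 94.8%
Subtract from 100%:
  Others = 100 - 94.8 = 5.2%

5.2%
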